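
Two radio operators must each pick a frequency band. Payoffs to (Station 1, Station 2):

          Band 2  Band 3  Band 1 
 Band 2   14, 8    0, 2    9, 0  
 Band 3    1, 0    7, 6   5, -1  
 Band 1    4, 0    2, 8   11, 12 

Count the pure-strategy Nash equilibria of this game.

Both Band 2: Station 1 gets 14 (best alternative 4); Station 2 gets 8 (best alternative 2). Neither deviates — NE.
Both Band 3: Station 1 gets 7 (best alternative 2); Station 2 gets 6 (best alternative 0). Neither deviates — NE.
Both Band 1: Station 1 gets 11 (best alternative 9); Station 2 gets 12 (best alternative 8). Neither deviates — NE.
(Band 3, Band 1) is not a NE: Station 1 would switch to Band 1 (11 > 5).
No other cell survives both best-response checks, so there are 3 pure NE.

3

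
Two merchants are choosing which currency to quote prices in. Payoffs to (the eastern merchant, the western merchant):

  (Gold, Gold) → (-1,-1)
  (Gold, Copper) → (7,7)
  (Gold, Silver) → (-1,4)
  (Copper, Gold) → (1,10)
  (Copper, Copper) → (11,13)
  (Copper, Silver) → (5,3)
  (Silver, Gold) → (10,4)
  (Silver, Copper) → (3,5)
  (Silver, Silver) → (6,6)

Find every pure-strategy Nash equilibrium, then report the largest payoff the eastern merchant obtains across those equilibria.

Both Copper is a pure NE (the eastern merchant: 11 ≥ 7; the western merchant: 13 ≥ 10). The eastern merchant gets 11.
Both Silver is a pure NE (the eastern merchant: 6 ≥ 5; the western merchant: 6 ≥ 5). The eastern merchant gets 6.
Every other cell has a profitable deviation for at least one player. Highest of {11, 6} is 11.

11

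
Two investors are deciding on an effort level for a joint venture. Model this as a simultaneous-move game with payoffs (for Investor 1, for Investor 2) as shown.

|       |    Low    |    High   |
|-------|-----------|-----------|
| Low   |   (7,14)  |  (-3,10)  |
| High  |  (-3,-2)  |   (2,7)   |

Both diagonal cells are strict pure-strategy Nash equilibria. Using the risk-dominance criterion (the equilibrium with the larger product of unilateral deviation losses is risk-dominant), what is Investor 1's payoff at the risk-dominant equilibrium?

At both Low: Investor 1 loses 7 − (-3) = 10 by deviating; Investor 2 loses 14 − 10 = 4. Product = 10·4 = 40.
At both High: Investor 1 loses 2 − (-3) = 5 by deviating; Investor 2 loses 7 − (-2) = 9. Product = 5·9 = 45.
45 > 40, so both High is risk-dominant. Investor 1's payoff there is 2.

2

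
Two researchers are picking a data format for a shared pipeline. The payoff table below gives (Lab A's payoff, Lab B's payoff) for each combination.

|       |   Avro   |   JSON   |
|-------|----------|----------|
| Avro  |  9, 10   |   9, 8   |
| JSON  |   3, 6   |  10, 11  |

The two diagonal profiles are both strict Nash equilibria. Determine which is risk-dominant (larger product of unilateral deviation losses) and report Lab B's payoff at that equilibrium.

At both Avro: Lab A loses 9 − 3 = 6 by deviating; Lab B loses 10 − 8 = 2. Product = 6·2 = 12.
At both JSON: Lab A loses 10 − 9 = 1 by deviating; Lab B loses 11 − 6 = 5. Product = 1·5 = 5.
12 > 5, so both Avro is risk-dominant. Lab B's payoff there is 10.

10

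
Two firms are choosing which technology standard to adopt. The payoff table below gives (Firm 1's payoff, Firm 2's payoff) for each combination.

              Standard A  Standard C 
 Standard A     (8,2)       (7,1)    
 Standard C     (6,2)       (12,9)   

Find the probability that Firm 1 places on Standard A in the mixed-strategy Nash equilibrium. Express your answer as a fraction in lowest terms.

7/8

Firm 1's mix p on Standard A must make Firm 2 indifferent between Standard A and Standard C.
Firm 2's payoff from Standard A: 2p + 2(1−p). From Standard C: 1p + 9(1−p).
Set equal: 1p = 7(1−p) → p = 7/8.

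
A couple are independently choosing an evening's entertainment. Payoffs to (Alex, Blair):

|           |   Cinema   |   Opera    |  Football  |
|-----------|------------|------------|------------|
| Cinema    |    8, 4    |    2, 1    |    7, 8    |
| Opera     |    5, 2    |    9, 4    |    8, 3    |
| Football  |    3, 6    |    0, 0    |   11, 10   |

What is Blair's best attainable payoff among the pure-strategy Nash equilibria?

Both Opera is a pure NE (Alex: 9 ≥ 2; Blair: 4 ≥ 3). Blair gets 4.
Both Football is a pure NE (Alex: 11 ≥ 8; Blair: 10 ≥ 6). Blair gets 10.
Every other cell has a profitable deviation for at least one player. Highest of {4, 10} is 10.

10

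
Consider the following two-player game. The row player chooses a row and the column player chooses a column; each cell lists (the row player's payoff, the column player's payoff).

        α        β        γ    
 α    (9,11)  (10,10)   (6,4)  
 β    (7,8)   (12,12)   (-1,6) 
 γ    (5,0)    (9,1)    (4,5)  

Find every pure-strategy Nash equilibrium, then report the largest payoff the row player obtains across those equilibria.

12

Both α is a pure NE (the row player: 9 ≥ 7; the column player: 11 ≥ 10). The row player gets 9.
Both β is a pure NE (the row player: 12 ≥ 10; the column player: 12 ≥ 8). The row player gets 12.
Every other cell has a profitable deviation for at least one player. Highest of {9, 12} is 12.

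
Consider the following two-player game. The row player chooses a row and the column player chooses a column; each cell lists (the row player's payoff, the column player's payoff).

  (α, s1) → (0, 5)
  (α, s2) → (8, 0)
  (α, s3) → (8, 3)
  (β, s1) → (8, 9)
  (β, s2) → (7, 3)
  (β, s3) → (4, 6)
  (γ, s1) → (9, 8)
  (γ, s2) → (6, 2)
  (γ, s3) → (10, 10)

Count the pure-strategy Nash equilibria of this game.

(γ, s3): the row player gets 10 (best alternative 8); the column player gets 10 (best alternative 8). Neither deviates — NE.
(α, s1) is not a NE: the row player would switch to γ (9 > 0).
No other cell survives both best-response checks, so there is 1 pure NE.

1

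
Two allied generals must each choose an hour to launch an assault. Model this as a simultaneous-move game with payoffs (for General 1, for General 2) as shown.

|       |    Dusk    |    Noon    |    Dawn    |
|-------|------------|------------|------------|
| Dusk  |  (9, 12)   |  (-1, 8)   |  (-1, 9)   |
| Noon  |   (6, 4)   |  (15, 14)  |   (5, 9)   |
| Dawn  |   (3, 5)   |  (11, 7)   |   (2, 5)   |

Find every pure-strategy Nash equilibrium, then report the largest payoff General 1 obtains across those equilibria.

15

Both Dusk is a pure NE (General 1: 9 ≥ 6; General 2: 12 ≥ 9). General 1 gets 9.
Both Noon is a pure NE (General 1: 15 ≥ 11; General 2: 14 ≥ 9). General 1 gets 15.
Every other cell has a profitable deviation for at least one player. Highest of {9, 15} is 15.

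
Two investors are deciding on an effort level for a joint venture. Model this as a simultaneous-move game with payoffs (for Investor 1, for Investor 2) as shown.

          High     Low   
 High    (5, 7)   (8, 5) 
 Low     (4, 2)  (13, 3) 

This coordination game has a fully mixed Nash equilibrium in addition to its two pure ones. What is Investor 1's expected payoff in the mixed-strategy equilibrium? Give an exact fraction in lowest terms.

11/2

Investor 2 mixes with probability q on High, chosen so Investor 1 is indifferent: 5q + 8(1−q) = 4q + 13(1−q) gives q = 5/6.
Investor 1's expected payoff (from either row, since indifferent) is 5·5/6 + 8·1/6 = 11/2.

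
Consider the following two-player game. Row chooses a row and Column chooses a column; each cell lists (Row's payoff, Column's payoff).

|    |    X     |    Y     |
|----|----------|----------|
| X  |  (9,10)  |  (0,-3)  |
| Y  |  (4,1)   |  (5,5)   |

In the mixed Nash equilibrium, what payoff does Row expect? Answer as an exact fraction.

9/2

Column mixes with probability q on X, chosen so Row is indifferent: 9q + 0(1−q) = 4q + 5(1−q) gives q = 1/2.
Row's expected payoff (from either row, since indifferent) is 9·1/2 + 0·1/2 = 9/2.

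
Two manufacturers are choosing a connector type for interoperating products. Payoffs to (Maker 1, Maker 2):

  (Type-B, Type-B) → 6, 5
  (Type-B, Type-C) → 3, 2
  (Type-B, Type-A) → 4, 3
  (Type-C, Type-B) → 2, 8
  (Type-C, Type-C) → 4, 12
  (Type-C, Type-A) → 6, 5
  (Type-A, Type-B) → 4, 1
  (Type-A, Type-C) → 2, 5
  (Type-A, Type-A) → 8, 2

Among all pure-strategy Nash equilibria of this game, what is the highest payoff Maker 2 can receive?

Both Type-B is a pure NE (Maker 1: 6 ≥ 4; Maker 2: 5 ≥ 3). Maker 2 gets 5.
Both Type-C is a pure NE (Maker 1: 4 ≥ 3; Maker 2: 12 ≥ 8). Maker 2 gets 12.
Every other cell has a profitable deviation for at least one player. Highest of {5, 12} is 12.

12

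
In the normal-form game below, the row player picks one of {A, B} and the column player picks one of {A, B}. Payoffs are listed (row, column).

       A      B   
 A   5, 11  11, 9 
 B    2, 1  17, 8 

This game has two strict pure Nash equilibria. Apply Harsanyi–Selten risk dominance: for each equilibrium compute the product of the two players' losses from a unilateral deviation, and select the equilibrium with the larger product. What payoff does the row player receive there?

17

At both A: the row player loses 5 − 2 = 3 by deviating; the column player loses 11 − 9 = 2. Product = 3·2 = 6.
At both B: the row player loses 17 − 11 = 6 by deviating; the column player loses 8 − 1 = 7. Product = 6·7 = 42.
42 > 6, so both B is risk-dominant. The row player's payoff there is 17.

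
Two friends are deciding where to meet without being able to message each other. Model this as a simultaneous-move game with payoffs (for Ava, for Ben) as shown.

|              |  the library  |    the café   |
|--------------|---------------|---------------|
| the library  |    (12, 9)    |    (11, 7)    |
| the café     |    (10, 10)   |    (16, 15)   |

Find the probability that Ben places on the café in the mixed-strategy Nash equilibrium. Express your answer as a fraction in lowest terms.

Ben's mix q on the library must make Ava indifferent between the library and the café.
Ava's payoff from the library: 12q + 11(1−q). From the café: 10q + 16(1−q).
Set equal: 2q = 5(1−q) → q = 5/7.
Probability on the café is 1 − 5/7 = 2/7.

2/7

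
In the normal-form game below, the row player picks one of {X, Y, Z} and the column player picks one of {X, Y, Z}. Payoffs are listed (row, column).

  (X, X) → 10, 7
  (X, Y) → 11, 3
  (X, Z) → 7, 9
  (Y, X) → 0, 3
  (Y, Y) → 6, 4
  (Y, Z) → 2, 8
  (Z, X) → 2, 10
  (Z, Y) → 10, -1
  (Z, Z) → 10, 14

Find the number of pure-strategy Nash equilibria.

Both Z: the row player gets 10 (best alternative 7); the column player gets 14 (best alternative 10). Neither deviates — NE.
Both X is not a NE: the column player would switch to Z (9 > 7).
No other cell survives both best-response checks, so there is 1 pure NE.

1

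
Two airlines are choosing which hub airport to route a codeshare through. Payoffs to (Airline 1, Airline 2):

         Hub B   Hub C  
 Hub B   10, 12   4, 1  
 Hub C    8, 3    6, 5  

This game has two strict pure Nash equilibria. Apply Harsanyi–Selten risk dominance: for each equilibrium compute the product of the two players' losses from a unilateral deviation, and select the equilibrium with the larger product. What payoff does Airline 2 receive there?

12

At both Hub B: Airline 1 loses 10 − 8 = 2 by deviating; Airline 2 loses 12 − 1 = 11. Product = 2·11 = 22.
At both Hub C: Airline 1 loses 6 − 4 = 2 by deviating; Airline 2 loses 5 − 3 = 2. Product = 2·2 = 4.
22 > 4, so both Hub B is risk-dominant. Airline 2's payoff there is 12.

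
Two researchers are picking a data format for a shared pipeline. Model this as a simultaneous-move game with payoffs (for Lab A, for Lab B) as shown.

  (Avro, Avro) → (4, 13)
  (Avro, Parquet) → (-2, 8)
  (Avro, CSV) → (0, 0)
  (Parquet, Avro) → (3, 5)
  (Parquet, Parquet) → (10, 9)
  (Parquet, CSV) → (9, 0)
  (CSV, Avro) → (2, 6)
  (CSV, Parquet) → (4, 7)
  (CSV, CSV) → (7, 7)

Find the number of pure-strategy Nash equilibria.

Both Avro: Lab A gets 4 (best alternative 3); Lab B gets 13 (best alternative 8). Neither deviates — NE.
Both Parquet: Lab A gets 10 (best alternative 4); Lab B gets 9 (best alternative 5). Neither deviates — NE.
Both CSV is not a NE: Lab A would switch to Parquet (9 > 7).
No other cell survives both best-response checks, so there are 2 pure NE.

2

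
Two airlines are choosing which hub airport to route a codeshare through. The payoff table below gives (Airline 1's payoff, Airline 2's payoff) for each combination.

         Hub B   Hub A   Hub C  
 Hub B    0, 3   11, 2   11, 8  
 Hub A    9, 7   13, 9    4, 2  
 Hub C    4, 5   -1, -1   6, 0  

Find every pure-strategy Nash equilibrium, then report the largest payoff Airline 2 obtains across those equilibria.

(Hub B, Hub C) is a pure NE (Airline 1: 11 ≥ 6; Airline 2: 8 ≥ 3). Airline 2 gets 8.
Both Hub A is a pure NE (Airline 1: 13 ≥ 11; Airline 2: 9 ≥ 7). Airline 2 gets 9.
Every other cell has a profitable deviation for at least one player. Highest of {8, 9} is 9.

9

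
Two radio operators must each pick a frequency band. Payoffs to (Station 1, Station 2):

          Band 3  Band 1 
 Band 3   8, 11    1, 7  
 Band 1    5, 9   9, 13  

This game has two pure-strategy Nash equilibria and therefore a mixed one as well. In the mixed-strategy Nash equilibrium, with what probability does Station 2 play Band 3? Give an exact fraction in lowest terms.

Station 2's mix q on Band 3 must make Station 1 indifferent between Band 3 and Band 1.
Station 1's payoff from Band 3: 8q + 1(1−q). From Band 1: 5q + 9(1−q).
Set equal: 3q = 8(1−q) → q = 8/11.

8/11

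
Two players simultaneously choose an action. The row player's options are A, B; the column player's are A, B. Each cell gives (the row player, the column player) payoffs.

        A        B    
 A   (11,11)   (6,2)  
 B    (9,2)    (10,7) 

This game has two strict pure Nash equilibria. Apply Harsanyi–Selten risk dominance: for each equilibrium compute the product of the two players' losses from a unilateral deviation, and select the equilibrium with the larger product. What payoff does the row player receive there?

10

At both A: the row player loses 11 − 9 = 2 by deviating; the column player loses 11 − 2 = 9. Product = 2·9 = 18.
At both B: the row player loses 10 − 6 = 4 by deviating; the column player loses 7 − 2 = 5. Product = 4·5 = 20.
20 > 18, so both B is risk-dominant. The row player's payoff there is 10.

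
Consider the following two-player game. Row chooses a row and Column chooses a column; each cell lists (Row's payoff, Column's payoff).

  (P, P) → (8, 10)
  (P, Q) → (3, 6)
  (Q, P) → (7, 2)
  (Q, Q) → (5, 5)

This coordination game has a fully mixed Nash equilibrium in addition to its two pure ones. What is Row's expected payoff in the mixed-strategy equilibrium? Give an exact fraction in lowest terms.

19/3

Column mixes with probability q on P, chosen so Row is indifferent: 8q + 3(1−q) = 7q + 5(1−q) gives q = 2/3.
Row's expected payoff (from either row, since indifferent) is 8·2/3 + 3·1/3 = 19/3.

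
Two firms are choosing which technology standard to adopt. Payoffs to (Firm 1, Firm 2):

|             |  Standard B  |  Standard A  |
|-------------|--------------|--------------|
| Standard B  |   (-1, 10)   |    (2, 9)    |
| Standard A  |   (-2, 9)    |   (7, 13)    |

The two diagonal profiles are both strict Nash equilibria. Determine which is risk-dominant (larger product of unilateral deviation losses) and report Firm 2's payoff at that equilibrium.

At both Standard B: Firm 1 loses -1 − (-2) = 1 by deviating; Firm 2 loses 10 − 9 = 1. Product = 1·1 = 1.
At both Standard A: Firm 1 loses 7 − 2 = 5 by deviating; Firm 2 loses 13 − 9 = 4. Product = 5·4 = 20.
20 > 1, so both Standard A is risk-dominant. Firm 2's payoff there is 13.

13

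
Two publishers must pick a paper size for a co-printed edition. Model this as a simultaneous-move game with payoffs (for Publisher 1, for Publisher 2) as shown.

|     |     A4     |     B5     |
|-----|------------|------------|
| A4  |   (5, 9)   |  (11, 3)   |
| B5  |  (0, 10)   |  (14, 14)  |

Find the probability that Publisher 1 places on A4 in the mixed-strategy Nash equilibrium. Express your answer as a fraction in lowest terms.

Publisher 1's mix p on A4 must make Publisher 2 indifferent between A4 and B5.
Publisher 2's payoff from A4: 9p + 10(1−p). From B5: 3p + 14(1−p).
Set equal: 6p = 4(1−p) → p = 4/10 = 2/5.

2/5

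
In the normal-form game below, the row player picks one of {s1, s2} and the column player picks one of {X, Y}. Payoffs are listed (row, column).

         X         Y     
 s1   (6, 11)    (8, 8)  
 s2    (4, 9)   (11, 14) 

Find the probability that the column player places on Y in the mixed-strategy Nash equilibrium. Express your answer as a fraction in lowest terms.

2/5

The column player's mix q on X must make the row player indifferent between s1 and s2.
The row player's payoff from s1: 6q + 8(1−q). From s2: 4q + 11(1−q).
Set equal: 2q = 3(1−q) → q = 3/5.
Probability on Y is 1 − 3/5 = 2/5.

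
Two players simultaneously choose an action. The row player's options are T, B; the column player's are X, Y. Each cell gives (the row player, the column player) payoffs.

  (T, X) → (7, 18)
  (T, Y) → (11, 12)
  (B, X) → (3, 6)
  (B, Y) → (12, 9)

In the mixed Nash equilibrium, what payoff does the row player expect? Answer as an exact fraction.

The column player mixes with probability q on X, chosen so the row player is indifferent: 7q + 11(1−q) = 3q + 12(1−q) gives q = 1/5.
The row player's expected payoff (from either row, since indifferent) is 7·1/5 + 11·4/5 = 51/5.

51/5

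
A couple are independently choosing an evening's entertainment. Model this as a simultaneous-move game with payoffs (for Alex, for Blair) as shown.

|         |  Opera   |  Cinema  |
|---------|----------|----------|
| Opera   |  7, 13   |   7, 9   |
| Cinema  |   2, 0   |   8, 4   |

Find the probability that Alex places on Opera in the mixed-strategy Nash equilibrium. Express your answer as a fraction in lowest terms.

Alex's mix p on Opera must make Blair indifferent between Opera and Cinema.
Blair's payoff from Opera: 13p + 0(1−p). From Cinema: 9p + 4(1−p).
Set equal: 4p = 4(1−p) → p = 4/8 = 1/2.

1/2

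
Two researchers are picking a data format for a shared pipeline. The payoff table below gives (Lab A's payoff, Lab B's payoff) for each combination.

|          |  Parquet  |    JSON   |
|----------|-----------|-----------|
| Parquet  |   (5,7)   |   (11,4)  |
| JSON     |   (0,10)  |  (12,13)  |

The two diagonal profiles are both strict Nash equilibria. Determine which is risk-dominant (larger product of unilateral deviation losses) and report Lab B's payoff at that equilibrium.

7

At both Parquet: Lab A loses 5 − 0 = 5 by deviating; Lab B loses 7 − 4 = 3. Product = 5·3 = 15.
At both JSON: Lab A loses 12 − 11 = 1 by deviating; Lab B loses 13 − 10 = 3. Product = 1·3 = 3.
15 > 3, so both Parquet is risk-dominant. Lab B's payoff there is 7.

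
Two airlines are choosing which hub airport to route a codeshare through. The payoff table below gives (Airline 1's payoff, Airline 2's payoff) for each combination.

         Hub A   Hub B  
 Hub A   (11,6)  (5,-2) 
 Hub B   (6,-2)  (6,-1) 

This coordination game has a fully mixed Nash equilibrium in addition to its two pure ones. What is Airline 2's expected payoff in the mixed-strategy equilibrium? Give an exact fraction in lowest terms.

Airline 1 mixes with probability p on Hub A, chosen so Airline 2 is indifferent: 6p + (-2)(1−p) = (-2)p + (-1)(1−p) gives p = 1/9.
Airline 2's expected payoff is 6·1/9 + (-2)·8/9 = -10/9.

-10/9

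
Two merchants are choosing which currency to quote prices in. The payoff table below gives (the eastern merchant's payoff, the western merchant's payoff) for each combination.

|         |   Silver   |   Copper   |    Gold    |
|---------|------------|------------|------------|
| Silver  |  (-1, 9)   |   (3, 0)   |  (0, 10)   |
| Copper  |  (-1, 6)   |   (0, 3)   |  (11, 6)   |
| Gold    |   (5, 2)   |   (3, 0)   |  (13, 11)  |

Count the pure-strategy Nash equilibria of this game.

1

Both Gold: the eastern merchant gets 13 (best alternative 11); the western merchant gets 11 (best alternative 2). Neither deviates — NE.
Both Copper is not a NE: the eastern merchant would switch to Silver (3 > 0).
No other cell survives both best-response checks, so there is 1 pure NE.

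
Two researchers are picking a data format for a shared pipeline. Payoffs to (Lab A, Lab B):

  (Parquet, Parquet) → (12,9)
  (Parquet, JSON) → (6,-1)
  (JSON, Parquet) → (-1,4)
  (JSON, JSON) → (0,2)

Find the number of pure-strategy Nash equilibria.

Both Parquet: Lab A gets 12 (best alternative -1); Lab B gets 9 (best alternative -1). Neither deviates — NE.
Both JSON is not a NE: Lab A would switch to Parquet (6 > 0).
No other cell survives both best-response checks, so there is 1 pure NE.

1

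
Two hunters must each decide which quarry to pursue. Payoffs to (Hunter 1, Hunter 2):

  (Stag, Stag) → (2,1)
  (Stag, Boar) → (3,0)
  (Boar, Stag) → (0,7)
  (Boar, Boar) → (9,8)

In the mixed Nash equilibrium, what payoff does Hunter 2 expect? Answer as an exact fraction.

Hunter 1 mixes with probability p on Stag, chosen so Hunter 2 is indifferent: 1p + 7(1−p) = 0p + 8(1−p) gives p = 1/2.
Hunter 2's expected payoff is 1·1/2 + 7·1/2 = 4.

4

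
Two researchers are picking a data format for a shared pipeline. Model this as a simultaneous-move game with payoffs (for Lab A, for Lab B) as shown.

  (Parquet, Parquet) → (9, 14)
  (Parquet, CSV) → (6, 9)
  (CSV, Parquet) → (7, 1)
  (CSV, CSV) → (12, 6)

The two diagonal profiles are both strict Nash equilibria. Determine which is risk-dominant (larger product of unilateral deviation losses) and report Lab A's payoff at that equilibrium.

12

At both Parquet: Lab A loses 9 − 7 = 2 by deviating; Lab B loses 14 − 9 = 5. Product = 2·5 = 10.
At both CSV: Lab A loses 12 − 6 = 6 by deviating; Lab B loses 6 − 1 = 5. Product = 6·5 = 30.
30 > 10, so both CSV is risk-dominant. Lab A's payoff there is 12.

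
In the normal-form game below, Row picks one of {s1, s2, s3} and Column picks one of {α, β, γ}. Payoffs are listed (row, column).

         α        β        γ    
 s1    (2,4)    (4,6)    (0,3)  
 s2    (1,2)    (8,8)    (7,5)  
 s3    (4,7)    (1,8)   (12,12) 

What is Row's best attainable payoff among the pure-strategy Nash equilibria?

(s2, β) is a pure NE (Row: 8 ≥ 4; Column: 8 ≥ 5). Row gets 8.
(s3, γ) is a pure NE (Row: 12 ≥ 7; Column: 12 ≥ 8). Row gets 12.
Every other cell has a profitable deviation for at least one player. Highest of {8, 12} is 12.

12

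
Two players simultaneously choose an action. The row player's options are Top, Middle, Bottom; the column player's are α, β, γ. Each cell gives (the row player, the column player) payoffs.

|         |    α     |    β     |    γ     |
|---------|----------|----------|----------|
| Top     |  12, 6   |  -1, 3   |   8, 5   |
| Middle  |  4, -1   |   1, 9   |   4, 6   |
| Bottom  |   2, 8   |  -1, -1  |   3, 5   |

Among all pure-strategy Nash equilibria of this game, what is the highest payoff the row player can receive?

(Top, α) is a pure NE (the row player: 12 ≥ 4; the column player: 6 ≥ 5). The row player gets 12.
(Middle, β) is a pure NE (the row player: 1 ≥ -1; the column player: 9 ≥ 6). The row player gets 1.
Every other cell has a profitable deviation for at least one player. Highest of {12, 1} is 12.

12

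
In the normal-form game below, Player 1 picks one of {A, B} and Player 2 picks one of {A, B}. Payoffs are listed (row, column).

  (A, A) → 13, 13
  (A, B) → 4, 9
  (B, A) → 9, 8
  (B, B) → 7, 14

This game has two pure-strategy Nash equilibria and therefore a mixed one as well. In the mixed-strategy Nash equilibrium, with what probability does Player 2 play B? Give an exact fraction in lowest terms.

4/7

Player 2's mix q on A must make Player 1 indifferent between A and B.
Player 1's payoff from A: 13q + 4(1−q). From B: 9q + 7(1−q).
Set equal: 4q = 3(1−q) → q = 3/7.
Probability on B is 1 − 3/7 = 4/7.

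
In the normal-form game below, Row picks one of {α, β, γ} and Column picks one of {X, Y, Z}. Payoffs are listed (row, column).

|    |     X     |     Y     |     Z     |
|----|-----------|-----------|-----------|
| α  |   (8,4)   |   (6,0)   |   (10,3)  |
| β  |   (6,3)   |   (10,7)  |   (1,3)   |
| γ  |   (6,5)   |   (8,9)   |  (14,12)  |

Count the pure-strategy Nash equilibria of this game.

(α, X): Row gets 8 (best alternative 6); Column gets 4 (best alternative 3). Neither deviates — NE.
(β, Y): Row gets 10 (best alternative 8); Column gets 7 (best alternative 3). Neither deviates — NE.
(γ, Z): Row gets 14 (best alternative 10); Column gets 12 (best alternative 9). Neither deviates — NE.
(α, Y) is not a NE: Row would switch to β (10 > 6).
No other cell survives both best-response checks, so there are 3 pure NE.

3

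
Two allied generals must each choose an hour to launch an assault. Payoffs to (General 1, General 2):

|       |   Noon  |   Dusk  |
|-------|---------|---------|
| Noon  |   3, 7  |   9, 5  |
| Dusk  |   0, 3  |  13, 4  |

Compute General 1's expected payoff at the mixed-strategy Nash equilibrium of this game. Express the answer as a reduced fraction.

39/7

General 2 mixes with probability q on Noon, chosen so General 1 is indifferent: 3q + 9(1−q) = 0q + 13(1−q) gives q = 4/7.
General 1's expected payoff (from either row, since indifferent) is 3·4/7 + 9·3/7 = 39/7.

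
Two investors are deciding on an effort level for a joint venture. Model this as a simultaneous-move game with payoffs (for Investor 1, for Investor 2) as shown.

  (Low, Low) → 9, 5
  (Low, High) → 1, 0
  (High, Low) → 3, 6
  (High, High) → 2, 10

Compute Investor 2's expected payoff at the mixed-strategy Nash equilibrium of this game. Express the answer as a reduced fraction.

Investor 1 mixes with probability p on Low, chosen so Investor 2 is indifferent: 5p + 6(1−p) = 0p + 10(1−p) gives p = 4/9.
Investor 2's expected payoff is 5·4/9 + 6·5/9 = 50/9.

50/9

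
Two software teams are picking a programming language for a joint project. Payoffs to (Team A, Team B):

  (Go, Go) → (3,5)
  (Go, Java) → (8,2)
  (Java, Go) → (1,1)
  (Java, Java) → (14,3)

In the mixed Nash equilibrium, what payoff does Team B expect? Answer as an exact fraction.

Team A mixes with probability p on Go, chosen so Team B is indifferent: 5p + 1(1−p) = 2p + 3(1−p) gives p = 2/5.
Team B's expected payoff is 5·2/5 + 1·3/5 = 13/5.

13/5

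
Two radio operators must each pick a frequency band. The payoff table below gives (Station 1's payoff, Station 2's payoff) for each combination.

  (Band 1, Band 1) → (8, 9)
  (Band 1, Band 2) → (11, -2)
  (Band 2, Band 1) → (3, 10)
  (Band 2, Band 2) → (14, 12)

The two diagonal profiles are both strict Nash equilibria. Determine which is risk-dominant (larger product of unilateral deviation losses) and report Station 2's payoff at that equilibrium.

At both Band 1: Station 1 loses 8 − 3 = 5 by deviating; Station 2 loses 9 − (-2) = 11. Product = 5·11 = 55.
At both Band 2: Station 1 loses 14 − 11 = 3 by deviating; Station 2 loses 12 − 10 = 2. Product = 3·2 = 6.
55 > 6, so both Band 1 is risk-dominant. Station 2's payoff there is 9.

9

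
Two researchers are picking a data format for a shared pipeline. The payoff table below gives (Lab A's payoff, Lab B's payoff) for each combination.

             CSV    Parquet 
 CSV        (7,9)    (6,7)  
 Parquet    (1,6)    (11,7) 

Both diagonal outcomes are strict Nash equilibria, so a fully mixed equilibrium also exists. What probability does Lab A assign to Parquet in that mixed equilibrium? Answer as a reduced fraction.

Lab A's mix p on CSV must make Lab B indifferent between CSV and Parquet.
Lab B's payoff from CSV: 9p + 6(1−p). From Parquet: 7p + 7(1−p).
Set equal: 2p = 1(1−p) → p = 1/3.
Probability on Parquet is 1 − 1/3 = 2/3.

2/3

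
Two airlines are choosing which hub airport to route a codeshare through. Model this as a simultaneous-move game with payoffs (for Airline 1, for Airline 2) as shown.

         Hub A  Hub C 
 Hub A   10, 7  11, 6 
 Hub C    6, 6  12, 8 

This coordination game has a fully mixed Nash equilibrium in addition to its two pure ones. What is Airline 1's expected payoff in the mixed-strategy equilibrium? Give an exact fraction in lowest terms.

Airline 2 mixes with probability q on Hub A, chosen so Airline 1 is indifferent: 10q + 11(1−q) = 6q + 12(1−q) gives q = 1/5.
Airline 1's expected payoff (from either row, since indifferent) is 10·1/5 + 11·4/5 = 54/5.

54/5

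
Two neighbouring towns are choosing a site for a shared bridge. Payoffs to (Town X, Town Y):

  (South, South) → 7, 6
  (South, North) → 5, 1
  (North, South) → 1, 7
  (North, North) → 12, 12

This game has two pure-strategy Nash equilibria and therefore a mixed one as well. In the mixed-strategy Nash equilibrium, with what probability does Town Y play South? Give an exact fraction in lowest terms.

Town Y's mix q on South must make Town X indifferent between South and North.
Town X's payoff from South: 7q + 5(1−q). From North: 1q + 12(1−q).
Set equal: 6q = 7(1−q) → q = 7/13.

7/13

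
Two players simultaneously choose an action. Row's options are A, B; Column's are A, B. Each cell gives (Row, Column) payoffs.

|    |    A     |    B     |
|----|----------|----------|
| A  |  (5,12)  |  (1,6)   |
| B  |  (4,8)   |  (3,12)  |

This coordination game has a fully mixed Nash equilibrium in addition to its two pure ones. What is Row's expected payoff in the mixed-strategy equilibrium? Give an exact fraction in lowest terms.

11/3

Column mixes with probability q on A, chosen so Row is indifferent: 5q + 1(1−q) = 4q + 3(1−q) gives q = 2/3.
Row's expected payoff (from either row, since indifferent) is 5·2/3 + 1·1/3 = 11/3.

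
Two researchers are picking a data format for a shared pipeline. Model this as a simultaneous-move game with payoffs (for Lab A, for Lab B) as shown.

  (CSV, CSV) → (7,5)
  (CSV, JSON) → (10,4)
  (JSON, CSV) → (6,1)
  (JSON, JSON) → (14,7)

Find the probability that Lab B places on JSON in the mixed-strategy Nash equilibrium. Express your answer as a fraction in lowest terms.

Lab B's mix q on CSV must make Lab A indifferent between CSV and JSON.
Lab A's payoff from CSV: 7q + 10(1−q). From JSON: 6q + 14(1−q).
Set equal: 1q = 4(1−q) → q = 4/5.
Probability on JSON is 1 − 4/5 = 1/5.

1/5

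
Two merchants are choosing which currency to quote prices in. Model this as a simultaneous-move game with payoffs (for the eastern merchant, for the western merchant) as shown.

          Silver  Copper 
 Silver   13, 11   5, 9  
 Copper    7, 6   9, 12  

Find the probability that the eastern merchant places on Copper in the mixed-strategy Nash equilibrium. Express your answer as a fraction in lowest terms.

The eastern merchant's mix p on Silver must make the western merchant indifferent between Silver and Copper.
The western merchant's payoff from Silver: 11p + 6(1−p). From Copper: 9p + 12(1−p).
Set equal: 2p = 6(1−p) → p = 6/8 = 3/4.
Probability on Copper is 1 − 3/4 = 1/4.

1/4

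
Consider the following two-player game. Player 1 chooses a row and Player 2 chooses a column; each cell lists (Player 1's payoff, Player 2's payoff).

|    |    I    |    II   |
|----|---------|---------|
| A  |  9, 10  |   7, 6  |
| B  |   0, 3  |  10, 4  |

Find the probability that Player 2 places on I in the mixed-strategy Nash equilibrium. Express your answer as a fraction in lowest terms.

1/4

Player 2's mix q on I must make Player 1 indifferent between A and B.
Player 1's payoff from A: 9q + 7(1−q). From B: 0q + 10(1−q).
Set equal: 9q = 3(1−q) → q = 3/12 = 1/4.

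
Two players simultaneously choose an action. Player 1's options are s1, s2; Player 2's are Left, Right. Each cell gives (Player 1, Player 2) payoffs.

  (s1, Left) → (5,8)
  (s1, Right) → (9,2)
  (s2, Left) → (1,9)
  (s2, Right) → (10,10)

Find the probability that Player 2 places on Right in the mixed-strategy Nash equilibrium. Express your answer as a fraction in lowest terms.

4/5

Player 2's mix q on Left must make Player 1 indifferent between s1 and s2.
Player 1's payoff from s1: 5q + 9(1−q). From s2: 1q + 10(1−q).
Set equal: 4q = 1(1−q) → q = 1/5.
Probability on Right is 1 − 1/5 = 4/5.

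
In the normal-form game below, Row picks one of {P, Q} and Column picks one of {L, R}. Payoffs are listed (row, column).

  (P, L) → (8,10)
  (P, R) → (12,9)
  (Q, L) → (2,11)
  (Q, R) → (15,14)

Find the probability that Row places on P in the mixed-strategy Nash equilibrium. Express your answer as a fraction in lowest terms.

Row's mix p on P must make Column indifferent between L and R.
Column's payoff from L: 10p + 11(1−p). From R: 9p + 14(1−p).
Set equal: 1p = 3(1−p) → p = 3/4.

3/4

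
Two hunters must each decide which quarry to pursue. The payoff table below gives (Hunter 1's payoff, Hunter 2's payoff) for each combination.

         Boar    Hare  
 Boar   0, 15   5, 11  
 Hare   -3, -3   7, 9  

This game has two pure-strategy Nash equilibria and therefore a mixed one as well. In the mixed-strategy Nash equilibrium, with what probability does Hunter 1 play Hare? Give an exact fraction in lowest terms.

1/4

Hunter 1's mix p on Boar must make Hunter 2 indifferent between Boar and Hare.
Hunter 2's payoff from Boar: 15p + (-3)(1−p). From Hare: 11p + 9(1−p).
Set equal: 4p = 12(1−p) → p = 12/16 = 3/4.
Probability on Hare is 1 − 3/4 = 1/4.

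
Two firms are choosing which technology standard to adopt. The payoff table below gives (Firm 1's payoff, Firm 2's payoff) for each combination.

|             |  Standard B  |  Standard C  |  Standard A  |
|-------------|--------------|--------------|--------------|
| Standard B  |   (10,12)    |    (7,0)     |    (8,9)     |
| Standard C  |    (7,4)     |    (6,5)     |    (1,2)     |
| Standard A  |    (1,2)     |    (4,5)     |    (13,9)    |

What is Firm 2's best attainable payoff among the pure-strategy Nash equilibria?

12

Both Standard B is a pure NE (Firm 1: 10 ≥ 7; Firm 2: 12 ≥ 9). Firm 2 gets 12.
Both Standard A is a pure NE (Firm 1: 13 ≥ 8; Firm 2: 9 ≥ 5). Firm 2 gets 9.
Every other cell has a profitable deviation for at least one player. Highest of {12, 9} is 12.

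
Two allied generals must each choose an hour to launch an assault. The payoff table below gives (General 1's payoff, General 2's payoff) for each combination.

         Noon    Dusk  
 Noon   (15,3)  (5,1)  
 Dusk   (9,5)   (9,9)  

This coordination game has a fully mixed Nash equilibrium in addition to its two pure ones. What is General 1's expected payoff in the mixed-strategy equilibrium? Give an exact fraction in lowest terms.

9

General 2 mixes with probability q on Noon, chosen so General 1 is indifferent: 15q + 5(1−q) = 9q + 9(1−q) gives q = 2/5.
General 1's expected payoff (from either row, since indifferent) is 15·2/5 + 5·3/5 = 9.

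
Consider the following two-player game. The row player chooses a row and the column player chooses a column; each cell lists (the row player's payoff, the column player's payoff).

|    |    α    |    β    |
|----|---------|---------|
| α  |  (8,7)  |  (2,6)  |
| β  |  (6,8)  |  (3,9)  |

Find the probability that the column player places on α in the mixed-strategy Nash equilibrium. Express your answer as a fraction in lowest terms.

1/3

The column player's mix q on α must make the row player indifferent between α and β.
The row player's payoff from α: 8q + 2(1−q). From β: 6q + 3(1−q).
Set equal: 2q = 1(1−q) → q = 1/3.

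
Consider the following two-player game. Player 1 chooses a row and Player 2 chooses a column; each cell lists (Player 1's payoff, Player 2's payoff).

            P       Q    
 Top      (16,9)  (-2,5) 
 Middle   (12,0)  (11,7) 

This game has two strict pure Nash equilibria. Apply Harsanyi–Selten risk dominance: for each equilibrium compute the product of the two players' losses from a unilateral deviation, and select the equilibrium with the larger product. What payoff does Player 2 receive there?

At (Top, P): Player 1 loses 16 − 12 = 4 by deviating; Player 2 loses 9 − 5 = 4. Product = 4·4 = 16.
At (Middle, Q): Player 1 loses 11 − (-2) = 13 by deviating; Player 2 loses 7 − 0 = 7. Product = 13·7 = 91.
91 > 16, so (Middle, Q) is risk-dominant. Player 2's payoff there is 7.

7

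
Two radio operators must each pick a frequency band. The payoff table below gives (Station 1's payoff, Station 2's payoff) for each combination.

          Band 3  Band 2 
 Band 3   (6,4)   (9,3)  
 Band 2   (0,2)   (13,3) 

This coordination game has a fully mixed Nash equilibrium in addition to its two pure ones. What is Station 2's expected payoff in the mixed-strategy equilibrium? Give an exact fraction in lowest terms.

Station 1 mixes with probability p on Band 3, chosen so Station 2 is indifferent: 4p + 2(1−p) = 3p + 3(1−p) gives p = 1/2.
Station 2's expected payoff is 4·1/2 + 2·1/2 = 3.

3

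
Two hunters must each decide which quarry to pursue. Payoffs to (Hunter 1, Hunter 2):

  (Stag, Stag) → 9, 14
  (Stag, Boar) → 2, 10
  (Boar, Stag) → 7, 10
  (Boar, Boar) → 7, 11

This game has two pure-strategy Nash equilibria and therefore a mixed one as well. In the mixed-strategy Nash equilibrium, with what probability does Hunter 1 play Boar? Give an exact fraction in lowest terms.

Hunter 1's mix p on Stag must make Hunter 2 indifferent between Stag and Boar.
Hunter 2's payoff from Stag: 14p + 10(1−p). From Boar: 10p + 11(1−p).
Set equal: 4p = 1(1−p) → p = 1/5.
Probability on Boar is 1 − 1/5 = 4/5.

4/5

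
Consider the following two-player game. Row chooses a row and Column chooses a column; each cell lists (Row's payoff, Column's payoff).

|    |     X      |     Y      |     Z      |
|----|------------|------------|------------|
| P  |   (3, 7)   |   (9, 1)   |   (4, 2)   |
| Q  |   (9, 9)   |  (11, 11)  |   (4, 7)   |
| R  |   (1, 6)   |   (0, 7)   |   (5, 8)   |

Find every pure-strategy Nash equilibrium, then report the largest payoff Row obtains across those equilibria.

(Q, Y) is a pure NE (Row: 11 ≥ 9; Column: 11 ≥ 9). Row gets 11.
(R, Z) is a pure NE (Row: 5 ≥ 4; Column: 8 ≥ 7). Row gets 5.
Every other cell has a profitable deviation for at least one player. Highest of {11, 5} is 11.

11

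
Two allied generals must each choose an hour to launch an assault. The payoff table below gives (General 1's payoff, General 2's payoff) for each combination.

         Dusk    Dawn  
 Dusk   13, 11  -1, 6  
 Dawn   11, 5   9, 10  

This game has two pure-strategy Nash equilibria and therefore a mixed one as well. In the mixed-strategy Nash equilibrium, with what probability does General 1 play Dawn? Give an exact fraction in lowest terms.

1/2

General 1's mix p on Dusk must make General 2 indifferent between Dusk and Dawn.
General 2's payoff from Dusk: 11p + 5(1−p). From Dawn: 6p + 10(1−p).
Set equal: 5p = 5(1−p) → p = 5/10 = 1/2.
Probability on Dawn is 1 − 1/2 = 1/2.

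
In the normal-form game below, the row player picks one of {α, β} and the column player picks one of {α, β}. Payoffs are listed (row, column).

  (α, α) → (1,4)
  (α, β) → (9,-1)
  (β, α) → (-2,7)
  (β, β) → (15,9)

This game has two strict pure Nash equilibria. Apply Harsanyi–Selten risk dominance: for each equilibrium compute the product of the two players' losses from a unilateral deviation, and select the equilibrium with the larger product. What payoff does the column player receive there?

4

At both α: the row player loses 1 − (-2) = 3 by deviating; the column player loses 4 − (-1) = 5. Product = 3·5 = 15.
At both β: the row player loses 15 − 9 = 6 by deviating; the column player loses 9 − 7 = 2. Product = 6·2 = 12.
15 > 12, so both α is risk-dominant. The column player's payoff there is 4.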